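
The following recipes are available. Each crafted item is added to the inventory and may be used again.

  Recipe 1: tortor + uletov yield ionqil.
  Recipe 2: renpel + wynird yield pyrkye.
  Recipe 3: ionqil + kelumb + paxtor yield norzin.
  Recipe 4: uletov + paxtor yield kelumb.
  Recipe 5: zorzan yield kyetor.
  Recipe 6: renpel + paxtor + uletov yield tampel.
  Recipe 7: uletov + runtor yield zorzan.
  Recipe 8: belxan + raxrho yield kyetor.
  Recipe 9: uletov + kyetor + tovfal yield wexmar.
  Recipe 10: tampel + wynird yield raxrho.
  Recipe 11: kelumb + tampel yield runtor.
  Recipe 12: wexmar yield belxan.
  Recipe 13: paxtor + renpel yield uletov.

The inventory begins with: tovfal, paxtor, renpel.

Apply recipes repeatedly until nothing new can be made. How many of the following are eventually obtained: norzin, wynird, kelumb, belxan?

2

paxtor + renpel → uletov (Recipe 13).
renpel + paxtor + uletov → tampel (Recipe 6).
Using Recipe 4, uletov and paxtor make kelumb.
kelumb + tampel → runtor (Recipe 11).
Using Recipe 7, uletov and runtor make zorzan.
Using Recipe 5, zorzan makes kyetor.
Using Recipe 9, uletov, kyetor, and tovfal make wexmar.
Using Recipe 12, wexmar makes belxan.
norzin would need ionqil, kelumb, and paxtor (Recipe 3), but ionqil is never obtained.
No rule produces wynird, and it is not given.
kelumb: reached.
belxan: reached.
Reached: kelumb and belxan — 2 of the 4.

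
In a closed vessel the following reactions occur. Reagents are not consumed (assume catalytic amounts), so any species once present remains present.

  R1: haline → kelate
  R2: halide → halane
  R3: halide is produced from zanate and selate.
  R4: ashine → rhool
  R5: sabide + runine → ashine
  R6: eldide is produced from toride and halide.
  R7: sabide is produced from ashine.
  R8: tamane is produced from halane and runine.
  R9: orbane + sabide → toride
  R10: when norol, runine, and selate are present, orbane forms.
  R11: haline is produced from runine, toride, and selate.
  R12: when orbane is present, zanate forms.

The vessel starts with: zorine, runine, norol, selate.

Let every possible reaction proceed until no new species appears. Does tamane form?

Yes

norol, runine, and selate present → orbane forms (R10).
orbane present → zanate forms (R12).
zanate and selate present → halide forms (R3).
halide present → halane forms (R2).
halane and runine present → tamane forms (R8).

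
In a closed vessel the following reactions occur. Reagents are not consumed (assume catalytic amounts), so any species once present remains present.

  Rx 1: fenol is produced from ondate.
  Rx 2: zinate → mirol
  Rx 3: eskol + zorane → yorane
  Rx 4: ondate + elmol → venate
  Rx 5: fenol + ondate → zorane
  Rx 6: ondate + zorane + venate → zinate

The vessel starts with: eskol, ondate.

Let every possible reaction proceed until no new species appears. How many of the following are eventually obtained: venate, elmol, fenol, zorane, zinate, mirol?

ondate present → fenol forms (Rx 1).
fenol and ondate present → zorane forms (Rx 5).
venate would need ondate and elmol (Rx 4), but elmol never forms.
No rule produces elmol, and it is not given.
fenol: reached.
zorane: reached.
zinate would need ondate, zorane, and venate (Rx 6), but venate never forms.
mirol would need zinate (Rx 2), but zinate never forms.
Reached: fenol and zorane — 2 of the 6.

2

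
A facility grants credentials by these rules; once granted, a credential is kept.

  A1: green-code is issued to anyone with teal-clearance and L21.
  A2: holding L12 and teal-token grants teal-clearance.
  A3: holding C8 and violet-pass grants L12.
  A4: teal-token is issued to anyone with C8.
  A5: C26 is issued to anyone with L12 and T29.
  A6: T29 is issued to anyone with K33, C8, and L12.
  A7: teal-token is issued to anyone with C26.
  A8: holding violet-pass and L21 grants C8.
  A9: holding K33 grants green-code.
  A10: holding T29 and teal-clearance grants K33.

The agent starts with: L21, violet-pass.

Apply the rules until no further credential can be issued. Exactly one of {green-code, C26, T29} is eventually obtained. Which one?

Holding violet-pass and L21 grants C8 (A8).
Holding C8 and violet-pass grants L12 (A3).
Holding C8 grants teal-token (A4).
Holding L12 and teal-token grants teal-clearance (A2).
Holding teal-clearance and L21 grants green-code (A1).
T29 would need K33, C8, and L12 (A6), but K33 is never granted. C26 would need L12 and T29 (A5), but T29 is never granted.

green-code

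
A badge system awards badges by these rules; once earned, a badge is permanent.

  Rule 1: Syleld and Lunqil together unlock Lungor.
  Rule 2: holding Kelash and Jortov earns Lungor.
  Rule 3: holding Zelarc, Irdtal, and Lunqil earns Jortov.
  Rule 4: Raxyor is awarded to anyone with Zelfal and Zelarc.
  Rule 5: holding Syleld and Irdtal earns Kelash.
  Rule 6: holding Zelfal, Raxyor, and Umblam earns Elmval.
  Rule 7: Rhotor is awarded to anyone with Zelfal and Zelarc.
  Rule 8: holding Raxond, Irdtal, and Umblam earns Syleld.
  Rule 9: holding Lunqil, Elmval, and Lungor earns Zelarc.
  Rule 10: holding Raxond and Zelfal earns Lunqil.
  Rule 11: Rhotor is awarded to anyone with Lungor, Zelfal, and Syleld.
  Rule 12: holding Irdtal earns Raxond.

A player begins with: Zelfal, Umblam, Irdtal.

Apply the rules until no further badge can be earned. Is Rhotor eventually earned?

Yes

With Irdtal, Raxond is earned (Rule 12).
With Raxond and Zelfal, Lunqil is earned (Rule 10).
With Raxond, Irdtal, and Umblam, Syleld is earned (Rule 8).
With Syleld and Lunqil, Lungor is earned (Rule 1).
With Lungor, Zelfal, and Syleld, Rhotor is earned (Rule 11).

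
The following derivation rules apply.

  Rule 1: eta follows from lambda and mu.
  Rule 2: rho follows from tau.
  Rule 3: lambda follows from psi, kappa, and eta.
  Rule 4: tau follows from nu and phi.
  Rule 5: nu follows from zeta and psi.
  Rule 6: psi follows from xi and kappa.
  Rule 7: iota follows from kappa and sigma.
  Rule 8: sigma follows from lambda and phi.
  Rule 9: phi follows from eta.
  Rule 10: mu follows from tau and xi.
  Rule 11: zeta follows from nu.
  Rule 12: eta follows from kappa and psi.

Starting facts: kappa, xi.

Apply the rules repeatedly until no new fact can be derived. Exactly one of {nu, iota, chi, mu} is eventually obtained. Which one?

xi and kappa hold, so psi follows (Rule 6).
kappa and psi hold, so eta follows (Rule 12).
From psi, kappa, and eta, Rule 3 gives lambda.
From eta, Rule 9 gives phi.
From lambda and phi, Rule 8 gives sigma.
kappa and sigma hold, so iota follows (Rule 7).
nu would need zeta and psi (Rule 5), but zeta is never established. mu would need tau and xi (Rule 10), but tau is never established. No rule produces chi, and it is not given.

iota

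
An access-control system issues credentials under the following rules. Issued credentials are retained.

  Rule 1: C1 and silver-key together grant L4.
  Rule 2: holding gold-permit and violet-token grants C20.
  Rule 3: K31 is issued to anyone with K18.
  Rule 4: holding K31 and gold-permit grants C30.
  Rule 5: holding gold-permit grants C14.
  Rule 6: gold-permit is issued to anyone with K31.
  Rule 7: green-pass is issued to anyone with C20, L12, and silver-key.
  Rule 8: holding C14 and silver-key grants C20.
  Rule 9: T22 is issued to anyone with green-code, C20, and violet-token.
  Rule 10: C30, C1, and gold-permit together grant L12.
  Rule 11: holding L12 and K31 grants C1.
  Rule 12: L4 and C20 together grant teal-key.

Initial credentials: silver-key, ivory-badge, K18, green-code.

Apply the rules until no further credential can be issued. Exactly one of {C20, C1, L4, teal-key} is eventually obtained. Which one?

C20

Holding K18 grants K31 (Rule 3).
Holding K31 grants gold-permit (Rule 6).
Holding gold-permit grants C14 (Rule 5).
Holding C14 and silver-key grants C20 (Rule 8).
C1 would need L12 and K31 (Rule 11), but L12 is never granted. teal-key would need L4 and C20 (Rule 12), but L4 is never granted. L4 would need C1 and silver-key (Rule 1), but C1 is never granted.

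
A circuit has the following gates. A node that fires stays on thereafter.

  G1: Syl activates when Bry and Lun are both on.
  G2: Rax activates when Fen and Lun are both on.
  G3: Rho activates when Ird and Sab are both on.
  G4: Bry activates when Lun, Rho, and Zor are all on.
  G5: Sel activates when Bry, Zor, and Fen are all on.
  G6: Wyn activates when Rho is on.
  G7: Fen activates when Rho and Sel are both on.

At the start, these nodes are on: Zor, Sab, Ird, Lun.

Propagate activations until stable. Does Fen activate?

No

Fen would need Rho and Sel (G7), but Sel never turns on.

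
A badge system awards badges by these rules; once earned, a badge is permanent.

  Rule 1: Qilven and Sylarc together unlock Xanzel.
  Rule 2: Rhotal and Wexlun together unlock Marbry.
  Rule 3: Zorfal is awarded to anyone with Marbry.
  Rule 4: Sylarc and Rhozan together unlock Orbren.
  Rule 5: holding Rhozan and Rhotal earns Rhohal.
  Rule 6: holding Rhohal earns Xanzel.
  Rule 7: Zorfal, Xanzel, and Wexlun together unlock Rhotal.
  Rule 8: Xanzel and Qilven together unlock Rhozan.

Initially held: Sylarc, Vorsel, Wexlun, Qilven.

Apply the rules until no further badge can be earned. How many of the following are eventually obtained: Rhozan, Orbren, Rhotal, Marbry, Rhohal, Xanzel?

3

With Qilven and Sylarc, Xanzel is earned (Rule 1).
With Xanzel and Qilven, Rhozan is earned (Rule 8).
With Sylarc and Rhozan, Orbren is earned (Rule 4).
Rhozan: reached.
Orbren: reached.
Rhotal would need Zorfal, Xanzel, and Wexlun (Rule 7), but Zorfal is never earned.
Marbry would need Rhotal and Wexlun (Rule 2), but Rhotal is never earned.
Rhohal would need Rhozan and Rhotal (Rule 5), but Rhotal is never earned.
Xanzel: reached.
Reached: Rhozan, Orbren, and Xanzel — 3 of the 6.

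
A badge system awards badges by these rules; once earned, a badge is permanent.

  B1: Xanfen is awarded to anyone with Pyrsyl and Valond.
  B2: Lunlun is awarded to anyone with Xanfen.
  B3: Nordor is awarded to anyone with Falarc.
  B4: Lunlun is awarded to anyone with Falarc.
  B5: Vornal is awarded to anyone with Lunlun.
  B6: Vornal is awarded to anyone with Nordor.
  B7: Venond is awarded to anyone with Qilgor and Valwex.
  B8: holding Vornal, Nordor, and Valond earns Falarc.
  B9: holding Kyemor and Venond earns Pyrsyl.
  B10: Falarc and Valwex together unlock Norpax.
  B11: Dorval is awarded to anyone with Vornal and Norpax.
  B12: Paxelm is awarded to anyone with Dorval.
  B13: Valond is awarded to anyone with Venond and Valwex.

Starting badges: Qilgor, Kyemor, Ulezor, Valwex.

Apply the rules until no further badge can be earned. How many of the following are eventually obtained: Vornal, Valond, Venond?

With Qilgor and Valwex, Venond is earned (B7).
With Kyemor and Venond, Pyrsyl is earned (B9).
With Venond and Valwex, Valond is earned (B13).
With Pyrsyl and Valond, Xanfen is earned (B1).
With Xanfen, Lunlun is earned (B2).
With Lunlun, Vornal is earned (B5).
Vornal: reached.
Valond: reached.
Venond: reached.
All 3 are reached.

3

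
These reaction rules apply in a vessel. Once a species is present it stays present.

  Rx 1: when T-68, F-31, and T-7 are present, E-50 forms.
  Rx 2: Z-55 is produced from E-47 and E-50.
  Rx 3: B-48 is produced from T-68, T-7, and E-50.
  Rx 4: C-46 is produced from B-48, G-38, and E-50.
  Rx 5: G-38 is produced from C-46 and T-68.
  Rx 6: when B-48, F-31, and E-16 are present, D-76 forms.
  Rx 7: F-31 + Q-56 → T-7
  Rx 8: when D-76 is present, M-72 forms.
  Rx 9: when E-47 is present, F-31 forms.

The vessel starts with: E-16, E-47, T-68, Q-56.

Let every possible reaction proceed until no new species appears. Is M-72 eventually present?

Yes

E-47 present → F-31 forms (Rx 9).
F-31 and Q-56 present → T-7 forms (Rx 7).
T-68, F-31, and T-7 present → E-50 forms (Rx 1).
T-68, T-7, and E-50 present → B-48 forms (Rx 3).
B-48, F-31, and E-16 present → D-76 forms (Rx 6).
D-76 present → M-72 forms (Rx 8).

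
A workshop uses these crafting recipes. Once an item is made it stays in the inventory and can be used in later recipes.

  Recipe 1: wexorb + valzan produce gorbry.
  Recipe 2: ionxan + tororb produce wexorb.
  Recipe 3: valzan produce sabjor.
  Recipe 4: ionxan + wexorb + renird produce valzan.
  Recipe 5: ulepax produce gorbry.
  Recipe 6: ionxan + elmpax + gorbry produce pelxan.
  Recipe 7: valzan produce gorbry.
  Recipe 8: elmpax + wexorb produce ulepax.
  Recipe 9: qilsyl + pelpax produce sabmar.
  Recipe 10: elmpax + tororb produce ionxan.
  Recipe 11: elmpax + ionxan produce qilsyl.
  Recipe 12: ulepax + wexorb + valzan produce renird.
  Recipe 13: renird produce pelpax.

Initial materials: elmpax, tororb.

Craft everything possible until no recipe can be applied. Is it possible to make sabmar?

sabmar would need qilsyl and pelpax (Recipe 9), but pelpax is never obtained.

No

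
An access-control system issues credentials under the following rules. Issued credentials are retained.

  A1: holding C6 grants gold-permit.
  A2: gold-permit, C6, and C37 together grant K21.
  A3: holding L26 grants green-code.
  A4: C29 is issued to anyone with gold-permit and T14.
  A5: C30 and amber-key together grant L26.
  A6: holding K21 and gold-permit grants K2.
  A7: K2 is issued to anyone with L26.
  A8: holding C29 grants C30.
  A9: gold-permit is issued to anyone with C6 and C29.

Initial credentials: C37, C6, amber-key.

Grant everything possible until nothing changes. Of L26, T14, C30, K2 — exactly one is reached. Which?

Holding C6 grants gold-permit (A1).
Holding gold-permit, C6, and C37 grants K21 (A2).
Holding K21 and gold-permit grants K2 (A6).
L26 would need C30 and amber-key (A5), but C30 is never granted. C30 would need C29 (A8), but C29 is never granted. No rule produces T14, and it is not given.

K2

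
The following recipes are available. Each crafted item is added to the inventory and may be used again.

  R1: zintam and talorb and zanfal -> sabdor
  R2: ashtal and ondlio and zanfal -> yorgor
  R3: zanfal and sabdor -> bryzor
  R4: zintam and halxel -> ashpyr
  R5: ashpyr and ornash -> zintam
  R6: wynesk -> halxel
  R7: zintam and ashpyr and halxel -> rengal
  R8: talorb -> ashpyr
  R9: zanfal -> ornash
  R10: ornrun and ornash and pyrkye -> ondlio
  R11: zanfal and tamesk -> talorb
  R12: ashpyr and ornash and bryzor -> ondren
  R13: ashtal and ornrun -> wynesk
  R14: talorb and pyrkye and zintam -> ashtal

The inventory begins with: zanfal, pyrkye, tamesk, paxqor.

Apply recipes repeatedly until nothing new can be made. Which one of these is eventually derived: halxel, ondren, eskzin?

ondren

zanfal and tamesk -> talorb (R11).
zanfal -> ornash (R9).
Using R8, talorb makes ashpyr.
Using R5, ashpyr and ornash make zintam.
Using R1, zintam, talorb, and zanfal make sabdor.
Using R3, zanfal and sabdor make bryzor.
Using R12, ashpyr, ornash, and bryzor make ondren.
halxel would need wynesk (R6), but wynesk is never obtained. No rule produces eskzin, and it is not given.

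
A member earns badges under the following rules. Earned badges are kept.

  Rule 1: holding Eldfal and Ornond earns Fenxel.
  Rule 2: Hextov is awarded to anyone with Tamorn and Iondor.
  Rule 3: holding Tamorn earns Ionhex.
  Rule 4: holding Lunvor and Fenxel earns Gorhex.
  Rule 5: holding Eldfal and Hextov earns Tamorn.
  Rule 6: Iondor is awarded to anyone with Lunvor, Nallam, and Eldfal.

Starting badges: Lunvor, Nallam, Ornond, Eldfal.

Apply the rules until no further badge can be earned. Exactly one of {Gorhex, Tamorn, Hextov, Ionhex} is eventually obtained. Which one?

Gorhex

With Eldfal and Ornond, Fenxel is earned (Rule 1).
With Lunvor and Fenxel, Gorhex is earned (Rule 4).
Ionhex would need Tamorn (Rule 3), but Tamorn is never earned. Hextov would need Tamorn and Iondor (Rule 2), but Tamorn is never earned. Tamorn would need Eldfal and Hextov (Rule 5), but Hextov is never earned.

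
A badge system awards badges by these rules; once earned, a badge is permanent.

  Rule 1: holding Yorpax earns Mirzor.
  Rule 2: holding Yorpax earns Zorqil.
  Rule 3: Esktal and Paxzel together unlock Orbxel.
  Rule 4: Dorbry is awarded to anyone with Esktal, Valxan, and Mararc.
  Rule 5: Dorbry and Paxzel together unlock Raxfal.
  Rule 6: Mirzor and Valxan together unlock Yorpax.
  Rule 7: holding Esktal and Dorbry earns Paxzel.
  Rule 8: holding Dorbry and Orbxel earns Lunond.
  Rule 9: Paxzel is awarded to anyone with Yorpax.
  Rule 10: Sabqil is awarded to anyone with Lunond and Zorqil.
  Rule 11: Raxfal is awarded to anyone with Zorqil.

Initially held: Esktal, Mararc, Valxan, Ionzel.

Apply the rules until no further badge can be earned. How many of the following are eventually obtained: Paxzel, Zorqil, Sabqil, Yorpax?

1

With Esktal, Valxan, and Mararc, Dorbry is earned (Rule 4).
With Esktal and Dorbry, Paxzel is earned (Rule 7).
Paxzel: reached.
Zorqil would need Yorpax (Rule 2), but Yorpax is never earned.
Sabqil would need Lunond and Zorqil (Rule 10), but Zorqil is never earned.
Yorpax would need Mirzor and Valxan (Rule 6), but Mirzor is never earned.
Reached: Paxzel — 1 of the 4.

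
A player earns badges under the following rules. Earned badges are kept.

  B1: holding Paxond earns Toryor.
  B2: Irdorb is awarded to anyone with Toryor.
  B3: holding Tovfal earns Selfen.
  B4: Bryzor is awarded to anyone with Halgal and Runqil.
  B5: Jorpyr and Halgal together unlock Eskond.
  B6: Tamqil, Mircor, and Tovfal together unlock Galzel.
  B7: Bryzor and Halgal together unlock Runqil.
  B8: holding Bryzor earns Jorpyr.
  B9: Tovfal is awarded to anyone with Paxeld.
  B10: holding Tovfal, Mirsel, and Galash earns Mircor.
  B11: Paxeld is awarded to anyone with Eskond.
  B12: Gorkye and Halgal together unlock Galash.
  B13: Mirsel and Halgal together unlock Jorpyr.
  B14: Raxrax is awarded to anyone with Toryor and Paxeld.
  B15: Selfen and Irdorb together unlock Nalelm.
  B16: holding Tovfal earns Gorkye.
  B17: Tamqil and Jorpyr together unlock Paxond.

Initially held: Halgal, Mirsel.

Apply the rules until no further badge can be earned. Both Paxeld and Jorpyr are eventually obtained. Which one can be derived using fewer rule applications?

Jorpyr: With Mirsel and Halgal, Jorpyr is earned (B13). [1 rule application]
Paxeld: With Mirsel and Halgal, Jorpyr is earned (B13). With Jorpyr and Halgal, Eskond is earned (B5). With Eskond, Paxeld is earned (B11). [3 rule applications]
Jorpyr needs fewer.

Jorpyr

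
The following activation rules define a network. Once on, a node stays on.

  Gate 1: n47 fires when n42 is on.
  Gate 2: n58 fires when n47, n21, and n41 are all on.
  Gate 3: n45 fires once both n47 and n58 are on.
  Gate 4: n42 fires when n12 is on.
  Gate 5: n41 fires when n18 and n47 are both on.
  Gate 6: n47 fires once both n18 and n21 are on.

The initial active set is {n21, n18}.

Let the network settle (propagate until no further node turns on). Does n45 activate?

n18 and n21 are on, so n47 fires (Gate 6).
Gate 5: n18 and n47 on → n41 on.
Gate 2: n47, n21, and n41 on → n58 on.
n47 and n58 are on, so n45 fires (Gate 3).

Yes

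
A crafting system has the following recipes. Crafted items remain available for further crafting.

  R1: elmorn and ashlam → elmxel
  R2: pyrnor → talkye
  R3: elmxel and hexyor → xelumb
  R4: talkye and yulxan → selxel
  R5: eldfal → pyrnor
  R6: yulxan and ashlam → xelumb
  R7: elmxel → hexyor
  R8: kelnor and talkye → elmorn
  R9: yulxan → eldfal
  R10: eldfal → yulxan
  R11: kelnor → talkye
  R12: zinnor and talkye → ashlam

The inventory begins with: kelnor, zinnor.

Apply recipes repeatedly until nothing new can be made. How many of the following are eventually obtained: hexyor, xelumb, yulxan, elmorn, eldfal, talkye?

4

Using R11, kelnor makes talkye.
zinnor and talkye → ashlam (R12).
Using R8, kelnor and talkye make elmorn.
Using R1, elmorn and ashlam make elmxel.
elmxel → hexyor (R7).
elmxel and hexyor → xelumb (R3).
hexyor: reached.
xelumb: reached.
yulxan would need eldfal (R10), but eldfal is never obtained.
elmorn: reached.
eldfal would need yulxan (R9), but yulxan is never obtained.
talkye: reached.
Reached: hexyor, xelumb, elmorn, and talkye — 4 of the 6.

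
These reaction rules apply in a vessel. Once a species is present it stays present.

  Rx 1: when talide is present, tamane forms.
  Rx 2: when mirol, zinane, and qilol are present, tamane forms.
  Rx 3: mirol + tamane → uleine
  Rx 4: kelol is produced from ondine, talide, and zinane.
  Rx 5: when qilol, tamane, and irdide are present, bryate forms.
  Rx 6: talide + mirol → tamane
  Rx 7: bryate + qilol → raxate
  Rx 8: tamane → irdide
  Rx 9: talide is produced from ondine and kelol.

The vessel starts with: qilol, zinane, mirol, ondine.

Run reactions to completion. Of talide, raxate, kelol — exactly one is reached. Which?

raxate

mirol, zinane, and qilol present → tamane forms (Rx 2).
tamane present → irdide forms (Rx 8).
qilol, tamane, and irdide present → bryate forms (Rx 5).
bryate and qilol present → raxate forms (Rx 7).
talide would need ondine and kelol (Rx 9), but kelol never forms. kelol would need ondine, talide, and zinane (Rx 4), but talide never forms.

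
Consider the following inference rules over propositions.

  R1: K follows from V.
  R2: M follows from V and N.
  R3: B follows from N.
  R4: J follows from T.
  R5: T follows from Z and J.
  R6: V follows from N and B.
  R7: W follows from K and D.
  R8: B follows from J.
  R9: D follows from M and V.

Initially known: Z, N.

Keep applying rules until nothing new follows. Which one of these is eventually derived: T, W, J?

W

N holds, so B follows (R3).
From N and B, R6 gives V.
From V and N, R2 gives M.
From V, R1 gives K.
M and V hold, so D follows (R9).
K and D hold, so W follows (R7).
T would need Z and J (R5), but J is never established. J would need T (R4), but T is never established.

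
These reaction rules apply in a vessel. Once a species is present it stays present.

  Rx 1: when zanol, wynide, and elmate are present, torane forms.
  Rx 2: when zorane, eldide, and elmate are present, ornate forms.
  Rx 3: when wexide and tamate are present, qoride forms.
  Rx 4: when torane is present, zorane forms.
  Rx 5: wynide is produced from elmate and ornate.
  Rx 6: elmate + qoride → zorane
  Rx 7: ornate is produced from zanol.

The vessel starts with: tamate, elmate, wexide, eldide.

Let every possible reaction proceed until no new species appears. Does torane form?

torane would need zanol, wynide, and elmate (Rx 1), but zanol never forms.

No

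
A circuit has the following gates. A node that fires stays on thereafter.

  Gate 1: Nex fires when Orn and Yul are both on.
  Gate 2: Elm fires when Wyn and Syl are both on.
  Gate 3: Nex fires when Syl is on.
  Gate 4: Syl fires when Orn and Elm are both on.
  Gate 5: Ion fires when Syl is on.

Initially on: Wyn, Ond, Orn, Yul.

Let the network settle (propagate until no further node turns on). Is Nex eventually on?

Orn and Yul are on, so Nex fires (Gate 1).

Yes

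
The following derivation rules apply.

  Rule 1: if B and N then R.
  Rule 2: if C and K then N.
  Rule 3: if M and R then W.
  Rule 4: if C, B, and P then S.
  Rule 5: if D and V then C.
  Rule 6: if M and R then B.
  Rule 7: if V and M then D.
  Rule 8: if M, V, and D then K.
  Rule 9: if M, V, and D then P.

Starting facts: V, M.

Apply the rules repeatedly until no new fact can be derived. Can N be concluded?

Yes

V and M hold, so D follows (Rule 7).
From M, V, and D, Rule 8 gives K.
D and V hold, so C follows (Rule 5).
C and K hold, so N follows (Rule 2).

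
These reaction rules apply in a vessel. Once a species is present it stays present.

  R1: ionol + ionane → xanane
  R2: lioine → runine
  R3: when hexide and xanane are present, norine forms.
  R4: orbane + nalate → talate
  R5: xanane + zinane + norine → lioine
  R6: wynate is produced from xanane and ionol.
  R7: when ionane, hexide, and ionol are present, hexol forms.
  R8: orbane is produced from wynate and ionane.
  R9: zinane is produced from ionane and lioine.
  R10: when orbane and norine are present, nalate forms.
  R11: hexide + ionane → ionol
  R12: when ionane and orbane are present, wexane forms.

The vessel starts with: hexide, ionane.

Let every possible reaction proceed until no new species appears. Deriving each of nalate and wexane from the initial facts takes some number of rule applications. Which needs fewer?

wexane: hexide and ionane present → ionol forms (R11). ionol and ionane present → xanane forms (R1). xanane and ionol present → wynate forms (R6). wynate and ionane present → orbane forms (R8). ionane and orbane present → wexane forms (R12). [5 rule applications]
nalate: hexide and ionane present → ionol forms (R11). ionol and ionane present → xanane forms (R1). hexide and xanane present → norine forms (R3). xanane and ionol present → wynate forms (R6). wynate and ionane present → orbane forms (R8). orbane and norine present → nalate forms (R10). [6 rule applications]
wexane needs fewer.

wexane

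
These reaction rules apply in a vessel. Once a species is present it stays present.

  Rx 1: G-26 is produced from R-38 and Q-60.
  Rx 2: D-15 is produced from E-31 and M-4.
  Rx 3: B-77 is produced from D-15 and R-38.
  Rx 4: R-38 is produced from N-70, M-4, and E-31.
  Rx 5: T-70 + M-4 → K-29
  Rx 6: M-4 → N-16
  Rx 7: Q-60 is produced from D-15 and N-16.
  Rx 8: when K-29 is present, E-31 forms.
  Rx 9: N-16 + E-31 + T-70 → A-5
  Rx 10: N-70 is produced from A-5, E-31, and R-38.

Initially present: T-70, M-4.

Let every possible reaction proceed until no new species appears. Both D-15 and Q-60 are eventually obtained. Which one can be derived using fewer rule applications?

D-15

D-15: T-70 and M-4 present → K-29 forms (Rx 5). K-29 present → E-31 forms (Rx 8). E-31 and M-4 present → D-15 forms (Rx 2). [3 rule applications]
Q-60: M-4 present → N-16 forms (Rx 6). T-70 and M-4 present → K-29 forms (Rx 5). K-29 present → E-31 forms (Rx 8). E-31 and M-4 present → D-15 forms (Rx 2). D-15 and N-16 present → Q-60 forms (Rx 7). [5 rule applications]
D-15 needs fewer.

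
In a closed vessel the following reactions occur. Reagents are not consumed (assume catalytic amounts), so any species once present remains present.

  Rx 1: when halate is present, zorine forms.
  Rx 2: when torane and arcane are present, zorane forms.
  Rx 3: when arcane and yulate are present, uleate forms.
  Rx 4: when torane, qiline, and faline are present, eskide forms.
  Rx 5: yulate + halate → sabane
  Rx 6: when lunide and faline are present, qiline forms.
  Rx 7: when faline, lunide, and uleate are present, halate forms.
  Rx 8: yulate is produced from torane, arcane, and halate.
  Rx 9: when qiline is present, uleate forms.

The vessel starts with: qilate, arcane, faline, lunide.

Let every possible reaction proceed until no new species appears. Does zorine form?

lunide and faline present → qiline forms (Rx 6).
qiline present → uleate forms (Rx 9).
faline, lunide, and uleate present → halate forms (Rx 7).
halate present → zorine forms (Rx 1).

Yes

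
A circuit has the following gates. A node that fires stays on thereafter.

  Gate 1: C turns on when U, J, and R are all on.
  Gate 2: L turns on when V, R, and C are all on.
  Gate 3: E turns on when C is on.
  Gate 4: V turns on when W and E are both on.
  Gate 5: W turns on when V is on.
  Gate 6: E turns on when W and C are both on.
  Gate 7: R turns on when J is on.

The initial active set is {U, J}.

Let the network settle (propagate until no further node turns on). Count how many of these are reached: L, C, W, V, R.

2

J is on, so R turns on (Gate 7).
U, J, and R are on, so C turns on (Gate 1).
L would need V, R, and C (Gate 2), but V never turns on.
C: reached.
W would need V (Gate 5), but V never turns on.
V would need W and E (Gate 4), but W never turns on.
R: reached.
Reached: C and R — 2 of the 5.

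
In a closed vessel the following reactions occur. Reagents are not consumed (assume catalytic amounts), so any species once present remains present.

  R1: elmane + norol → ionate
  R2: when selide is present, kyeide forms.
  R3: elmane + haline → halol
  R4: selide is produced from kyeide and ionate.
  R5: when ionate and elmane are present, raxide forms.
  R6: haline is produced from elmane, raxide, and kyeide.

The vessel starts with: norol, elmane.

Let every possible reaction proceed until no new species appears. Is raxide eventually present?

elmane and norol present → ionate forms (R1).
ionate and elmane present → raxide forms (R5).

Yes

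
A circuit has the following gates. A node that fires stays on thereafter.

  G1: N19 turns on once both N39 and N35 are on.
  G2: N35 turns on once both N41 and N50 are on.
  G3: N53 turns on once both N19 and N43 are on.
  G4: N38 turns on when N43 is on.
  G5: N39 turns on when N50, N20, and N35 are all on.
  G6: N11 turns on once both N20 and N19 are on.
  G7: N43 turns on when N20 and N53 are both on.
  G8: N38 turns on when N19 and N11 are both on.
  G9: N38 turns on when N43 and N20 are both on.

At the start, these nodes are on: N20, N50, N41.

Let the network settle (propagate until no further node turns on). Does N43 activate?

No

N43 would need N20 and N53 (G7), but N53 never turns on.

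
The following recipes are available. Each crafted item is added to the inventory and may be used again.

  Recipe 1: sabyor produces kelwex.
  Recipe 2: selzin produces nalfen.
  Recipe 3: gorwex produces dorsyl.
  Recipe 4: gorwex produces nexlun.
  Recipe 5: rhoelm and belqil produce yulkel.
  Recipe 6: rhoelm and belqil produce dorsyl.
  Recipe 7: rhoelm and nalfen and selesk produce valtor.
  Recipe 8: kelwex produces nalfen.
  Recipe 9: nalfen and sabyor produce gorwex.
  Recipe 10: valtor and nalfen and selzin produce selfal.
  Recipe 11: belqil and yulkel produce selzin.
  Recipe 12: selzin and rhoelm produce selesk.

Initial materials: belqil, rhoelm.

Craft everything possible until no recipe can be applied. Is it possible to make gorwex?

No

gorwex would need nalfen and sabyor (Recipe 9), but sabyor is never obtained.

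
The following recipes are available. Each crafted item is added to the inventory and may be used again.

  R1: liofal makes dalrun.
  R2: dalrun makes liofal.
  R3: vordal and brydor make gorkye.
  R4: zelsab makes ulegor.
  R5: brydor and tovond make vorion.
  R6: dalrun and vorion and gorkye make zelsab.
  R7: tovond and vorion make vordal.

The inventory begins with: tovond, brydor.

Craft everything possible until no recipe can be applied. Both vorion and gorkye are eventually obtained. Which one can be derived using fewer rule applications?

vorion: Using R5, brydor and tovond make vorion. [1 rule application]
gorkye: brydor and tovond → vorion (R5). tovond and vorion → vordal (R7). Using R3, vordal and brydor make gorkye. [3 rule applications]
vorion needs fewer.

vorion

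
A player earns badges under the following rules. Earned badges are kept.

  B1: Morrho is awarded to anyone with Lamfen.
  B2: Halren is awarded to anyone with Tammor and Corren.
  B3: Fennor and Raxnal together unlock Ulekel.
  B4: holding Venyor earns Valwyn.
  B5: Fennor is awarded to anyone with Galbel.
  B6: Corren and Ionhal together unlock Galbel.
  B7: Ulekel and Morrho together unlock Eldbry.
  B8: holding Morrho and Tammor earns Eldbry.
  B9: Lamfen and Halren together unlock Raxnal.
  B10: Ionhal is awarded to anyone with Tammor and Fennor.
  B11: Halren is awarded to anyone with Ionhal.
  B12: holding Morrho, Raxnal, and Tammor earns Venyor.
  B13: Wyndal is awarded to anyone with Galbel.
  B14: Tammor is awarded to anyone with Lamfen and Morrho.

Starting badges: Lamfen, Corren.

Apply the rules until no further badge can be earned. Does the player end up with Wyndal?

No

Wyndal would need Galbel (B13), but Galbel is never earned.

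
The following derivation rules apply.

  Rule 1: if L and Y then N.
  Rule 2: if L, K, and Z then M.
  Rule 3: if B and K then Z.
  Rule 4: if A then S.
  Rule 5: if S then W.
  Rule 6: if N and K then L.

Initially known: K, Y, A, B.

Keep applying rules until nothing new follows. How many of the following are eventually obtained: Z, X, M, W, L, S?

A holds, so S follows (Rule 4).
From B and K, Rule 3 gives Z.
From S, Rule 5 gives W.
Z: reached.
No rule produces X, and it is not given.
M would need L, K, and Z (Rule 2), but L is never established.
W: reached.
L would need N and K (Rule 6), but N is never established.
S: reached.
Reached: Z, W, and S — 3 of the 6.

3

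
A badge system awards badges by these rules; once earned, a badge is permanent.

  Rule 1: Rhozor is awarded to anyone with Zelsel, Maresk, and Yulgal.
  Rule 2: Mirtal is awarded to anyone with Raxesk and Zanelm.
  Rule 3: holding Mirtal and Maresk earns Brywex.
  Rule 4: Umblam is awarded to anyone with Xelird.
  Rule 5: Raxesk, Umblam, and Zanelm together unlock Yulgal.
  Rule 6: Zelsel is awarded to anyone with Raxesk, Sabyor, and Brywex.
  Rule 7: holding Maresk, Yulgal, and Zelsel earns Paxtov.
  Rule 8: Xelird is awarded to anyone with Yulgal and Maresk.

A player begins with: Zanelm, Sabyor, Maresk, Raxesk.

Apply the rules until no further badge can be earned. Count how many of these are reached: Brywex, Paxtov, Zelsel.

With Raxesk and Zanelm, Mirtal is earned (Rule 2).
With Mirtal and Maresk, Brywex is earned (Rule 3).
With Raxesk, Sabyor, and Brywex, Zelsel is earned (Rule 6).
Brywex: reached.
Paxtov would need Maresk, Yulgal, and Zelsel (Rule 7), but Yulgal is never earned.
Zelsel: reached.
Reached: Brywex and Zelsel — 2 of the 3.

2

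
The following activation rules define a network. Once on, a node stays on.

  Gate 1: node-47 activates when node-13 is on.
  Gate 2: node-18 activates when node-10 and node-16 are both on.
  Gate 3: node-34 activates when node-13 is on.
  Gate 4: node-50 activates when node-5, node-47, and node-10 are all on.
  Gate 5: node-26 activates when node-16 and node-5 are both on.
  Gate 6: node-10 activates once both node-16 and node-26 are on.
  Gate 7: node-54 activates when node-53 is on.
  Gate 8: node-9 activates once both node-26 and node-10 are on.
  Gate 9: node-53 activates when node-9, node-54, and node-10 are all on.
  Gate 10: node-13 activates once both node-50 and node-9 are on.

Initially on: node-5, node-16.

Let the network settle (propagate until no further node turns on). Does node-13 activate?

No

node-13 would need node-50 and node-9 (Gate 10), but node-50 never turns on.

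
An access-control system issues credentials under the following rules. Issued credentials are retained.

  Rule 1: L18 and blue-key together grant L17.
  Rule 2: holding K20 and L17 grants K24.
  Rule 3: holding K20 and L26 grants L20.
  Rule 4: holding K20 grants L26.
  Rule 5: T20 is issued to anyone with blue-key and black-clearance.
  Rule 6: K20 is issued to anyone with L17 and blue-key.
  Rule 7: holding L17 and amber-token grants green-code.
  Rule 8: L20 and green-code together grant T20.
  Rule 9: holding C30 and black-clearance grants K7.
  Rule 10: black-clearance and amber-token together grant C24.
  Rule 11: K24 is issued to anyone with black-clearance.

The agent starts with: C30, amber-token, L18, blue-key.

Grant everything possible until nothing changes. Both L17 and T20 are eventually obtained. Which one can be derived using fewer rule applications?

L17: Holding L18 and blue-key grants L17 (Rule 1). [1 rule application]
T20: Holding L18 and blue-key grants L17 (Rule 1). Holding L17 and amber-token grants green-code (Rule 7). Holding L17 and blue-key grants K20 (Rule 6). Holding K20 grants L26 (Rule 4). Holding K20 and L26 grants L20 (Rule 3). Holding L20 and green-code grants T20 (Rule 8). [6 rule applications]
L17 needs fewer.

L17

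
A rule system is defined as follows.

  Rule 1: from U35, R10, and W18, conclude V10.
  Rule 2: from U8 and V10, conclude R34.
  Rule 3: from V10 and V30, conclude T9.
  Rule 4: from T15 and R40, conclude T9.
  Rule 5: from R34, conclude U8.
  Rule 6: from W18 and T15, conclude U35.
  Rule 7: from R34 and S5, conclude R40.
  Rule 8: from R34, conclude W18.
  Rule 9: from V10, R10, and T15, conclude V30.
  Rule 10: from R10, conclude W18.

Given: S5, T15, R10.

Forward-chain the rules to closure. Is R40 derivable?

R40 would need R34 and S5 (Rule 7), but R34 is never established.

No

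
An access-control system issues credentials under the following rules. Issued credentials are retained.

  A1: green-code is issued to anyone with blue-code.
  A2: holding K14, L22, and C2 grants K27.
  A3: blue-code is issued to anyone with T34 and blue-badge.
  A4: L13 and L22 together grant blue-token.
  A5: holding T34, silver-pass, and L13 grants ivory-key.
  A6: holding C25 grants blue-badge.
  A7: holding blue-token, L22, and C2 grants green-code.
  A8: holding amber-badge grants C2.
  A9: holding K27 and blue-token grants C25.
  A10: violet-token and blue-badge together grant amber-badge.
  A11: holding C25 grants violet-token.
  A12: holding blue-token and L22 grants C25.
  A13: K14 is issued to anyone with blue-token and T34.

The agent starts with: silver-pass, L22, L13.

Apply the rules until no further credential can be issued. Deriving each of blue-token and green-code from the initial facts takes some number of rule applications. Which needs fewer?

blue-token

blue-token: Holding L13 and L22 grants blue-token (A4). [1 rule application]
green-code: Holding L13 and L22 grants blue-token (A4). Holding blue-token and L22 grants C25 (A12). Holding C25 grants violet-token (A11). Holding C25 grants blue-badge (A6). Holding violet-token and blue-badge grants amber-badge (A10). Holding amber-badge grants C2 (A8). Holding blue-token, L22, and C2 grants green-code (A7). [7 rule applications]
blue-token needs fewer.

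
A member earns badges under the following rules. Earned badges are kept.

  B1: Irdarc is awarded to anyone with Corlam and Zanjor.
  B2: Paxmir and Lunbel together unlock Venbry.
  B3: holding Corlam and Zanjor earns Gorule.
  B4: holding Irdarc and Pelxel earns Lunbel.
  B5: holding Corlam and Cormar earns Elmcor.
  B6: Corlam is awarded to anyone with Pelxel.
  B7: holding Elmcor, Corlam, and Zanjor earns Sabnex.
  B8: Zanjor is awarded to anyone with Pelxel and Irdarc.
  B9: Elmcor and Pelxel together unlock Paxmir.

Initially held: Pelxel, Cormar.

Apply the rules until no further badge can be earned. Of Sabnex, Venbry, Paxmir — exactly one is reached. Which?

Paxmir

With Pelxel, Corlam is earned (B6).
With Corlam and Cormar, Elmcor is earned (B5).
With Elmcor and Pelxel, Paxmir is earned (B9).
Venbry would need Paxmir and Lunbel (B2), but Lunbel is never earned. Sabnex would need Elmcor, Corlam, and Zanjor (B7), but Zanjor is never earned.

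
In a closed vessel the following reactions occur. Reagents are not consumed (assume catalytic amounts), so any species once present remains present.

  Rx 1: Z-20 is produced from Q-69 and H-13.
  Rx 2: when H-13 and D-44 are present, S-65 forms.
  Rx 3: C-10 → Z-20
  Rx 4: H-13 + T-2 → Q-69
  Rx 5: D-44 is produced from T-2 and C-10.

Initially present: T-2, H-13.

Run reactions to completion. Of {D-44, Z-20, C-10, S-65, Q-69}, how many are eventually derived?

H-13 and T-2 present → Q-69 forms (Rx 4).
Q-69 and H-13 present → Z-20 forms (Rx 1).
D-44 would need T-2 and C-10 (Rx 5), but C-10 never forms.
Z-20: reached.
No rule produces C-10, and it is not given.
S-65 would need H-13 and D-44 (Rx 2), but D-44 never forms.
Q-69: reached.
Reached: Z-20 and Q-69 — 2 of the 5.

2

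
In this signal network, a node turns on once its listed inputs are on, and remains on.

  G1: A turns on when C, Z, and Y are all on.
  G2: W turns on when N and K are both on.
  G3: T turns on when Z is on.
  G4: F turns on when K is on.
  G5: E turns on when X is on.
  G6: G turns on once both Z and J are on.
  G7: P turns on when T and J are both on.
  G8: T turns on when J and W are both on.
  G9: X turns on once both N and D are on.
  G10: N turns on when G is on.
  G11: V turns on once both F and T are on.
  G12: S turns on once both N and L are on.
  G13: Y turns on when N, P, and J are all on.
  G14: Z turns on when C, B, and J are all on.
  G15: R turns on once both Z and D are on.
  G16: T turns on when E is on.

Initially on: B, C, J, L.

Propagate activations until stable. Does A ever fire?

C, B, and J are on, so Z turns on (G14).
Z and J are on, so G turns on (G6).
G3: Z on → T on.
G10: G on → N on.
G7: T and J on → P on.
N, P, and J are on, so Y turns on (G13).
G1: C, Z, and Y on → A on.

Yes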